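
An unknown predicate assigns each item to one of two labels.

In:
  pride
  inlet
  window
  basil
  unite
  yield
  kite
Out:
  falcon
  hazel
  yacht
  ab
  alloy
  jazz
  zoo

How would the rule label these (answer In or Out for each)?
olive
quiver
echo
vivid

In, In, Out, In

All 'In' examples share one property — contains 'i' — and every 'Out' example lacks it.
olive: In (has 'i'). quiver: In (has 'i'). echo: Out (no 'i'). vivid: In (has 'i').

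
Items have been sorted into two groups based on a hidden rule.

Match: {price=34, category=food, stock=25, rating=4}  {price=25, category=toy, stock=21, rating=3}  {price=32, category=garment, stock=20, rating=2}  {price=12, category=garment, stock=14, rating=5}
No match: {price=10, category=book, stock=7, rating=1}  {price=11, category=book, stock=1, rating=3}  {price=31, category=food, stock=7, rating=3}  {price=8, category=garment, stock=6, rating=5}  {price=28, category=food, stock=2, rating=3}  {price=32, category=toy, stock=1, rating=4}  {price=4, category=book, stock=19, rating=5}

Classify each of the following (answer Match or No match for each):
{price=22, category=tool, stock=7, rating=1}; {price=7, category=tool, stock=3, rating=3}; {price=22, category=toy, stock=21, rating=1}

No match, No match, Match

A rule that fits every label: price ≥ 8 AND stock ≥ 14 — true of each 'Match' example, false of each 'No match' one.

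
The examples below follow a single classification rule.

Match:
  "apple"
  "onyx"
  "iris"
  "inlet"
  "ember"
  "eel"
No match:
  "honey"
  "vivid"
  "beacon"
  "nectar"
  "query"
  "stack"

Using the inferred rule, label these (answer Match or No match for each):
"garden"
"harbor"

No match, No match

The classifier is using: starts with a vowel.
"garden" → starts with 'g' → No match. "harbor" → starts with 'h' → No match.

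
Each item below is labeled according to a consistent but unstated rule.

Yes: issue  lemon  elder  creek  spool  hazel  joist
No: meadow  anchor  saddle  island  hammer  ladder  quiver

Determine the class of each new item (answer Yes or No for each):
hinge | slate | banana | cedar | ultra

Yes, Yes, No, Yes, Yes

A rule that fits every label: odd length — true of each 'Yes' example, false of each 'No' one.
hinge: length 5 — qualifies, so Yes.
slate: length 5 — qualifies, so Yes.
banana: length 6 — does not satisfy this, so No.
cedar: length 5 — qualifies, so Yes.
ultra: length 5 — qualifies, so Yes.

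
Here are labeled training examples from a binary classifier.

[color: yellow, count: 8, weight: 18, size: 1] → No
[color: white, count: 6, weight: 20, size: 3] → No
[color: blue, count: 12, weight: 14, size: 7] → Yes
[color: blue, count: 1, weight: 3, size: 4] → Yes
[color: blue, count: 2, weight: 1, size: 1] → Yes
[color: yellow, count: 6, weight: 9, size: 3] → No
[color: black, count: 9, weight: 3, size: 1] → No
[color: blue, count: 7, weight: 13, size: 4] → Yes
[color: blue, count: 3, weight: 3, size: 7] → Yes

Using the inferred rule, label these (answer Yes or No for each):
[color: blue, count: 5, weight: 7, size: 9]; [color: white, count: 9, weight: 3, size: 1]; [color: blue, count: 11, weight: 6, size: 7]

The pattern is that an item is 'Yes' exactly when: color is blue.
[color: blue, count: 5, weight: 7, size: 9]: color is blue, fits → Yes. [color: white, count: 9, weight: 3, size: 1]: color is white, doesn't match → No. [color: blue, count: 11, weight: 6, size: 7]: color is blue, fits → Yes.

Yes, No, Yes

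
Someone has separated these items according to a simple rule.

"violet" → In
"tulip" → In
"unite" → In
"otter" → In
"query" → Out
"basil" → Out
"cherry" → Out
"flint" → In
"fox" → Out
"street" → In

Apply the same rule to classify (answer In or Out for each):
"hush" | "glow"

Out, Out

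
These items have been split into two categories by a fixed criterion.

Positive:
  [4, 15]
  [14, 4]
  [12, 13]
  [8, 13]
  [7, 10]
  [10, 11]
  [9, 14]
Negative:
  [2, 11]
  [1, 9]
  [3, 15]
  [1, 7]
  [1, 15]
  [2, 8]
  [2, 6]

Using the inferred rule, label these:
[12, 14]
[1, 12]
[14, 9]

The rule appears to be: first ≥ 4.

Positive, Negative, Positive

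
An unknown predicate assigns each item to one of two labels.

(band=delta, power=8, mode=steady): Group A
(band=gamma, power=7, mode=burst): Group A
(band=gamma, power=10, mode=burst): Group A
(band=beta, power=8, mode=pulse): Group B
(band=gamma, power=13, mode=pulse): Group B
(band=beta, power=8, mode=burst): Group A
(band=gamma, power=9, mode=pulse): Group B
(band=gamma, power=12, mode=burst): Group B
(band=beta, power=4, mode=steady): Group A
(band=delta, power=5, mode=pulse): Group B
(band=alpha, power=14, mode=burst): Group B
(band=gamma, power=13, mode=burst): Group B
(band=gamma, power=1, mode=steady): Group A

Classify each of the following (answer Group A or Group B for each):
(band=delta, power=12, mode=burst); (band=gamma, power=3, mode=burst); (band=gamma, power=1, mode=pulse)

Group B, Group A, Group B

Every 'Group A' example satisfies: mode is not pulse AND power ≤ 10. None of the 'Group B' examples do.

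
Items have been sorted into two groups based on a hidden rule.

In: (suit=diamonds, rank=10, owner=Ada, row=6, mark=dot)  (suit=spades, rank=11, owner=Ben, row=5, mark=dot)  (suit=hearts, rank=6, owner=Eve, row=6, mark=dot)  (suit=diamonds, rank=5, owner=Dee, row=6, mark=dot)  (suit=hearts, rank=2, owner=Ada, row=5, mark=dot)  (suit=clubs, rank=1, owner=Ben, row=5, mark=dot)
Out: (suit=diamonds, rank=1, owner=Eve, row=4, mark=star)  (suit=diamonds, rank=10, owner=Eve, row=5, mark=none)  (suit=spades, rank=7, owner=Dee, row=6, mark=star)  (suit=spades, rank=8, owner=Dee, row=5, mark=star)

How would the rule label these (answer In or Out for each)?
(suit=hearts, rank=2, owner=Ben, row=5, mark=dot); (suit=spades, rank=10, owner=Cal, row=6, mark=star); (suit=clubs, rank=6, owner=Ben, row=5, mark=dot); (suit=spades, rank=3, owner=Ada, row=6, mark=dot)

Every 'In' example satisfies: mark is dot. None of the 'Out' examples do.

In, Out, In, In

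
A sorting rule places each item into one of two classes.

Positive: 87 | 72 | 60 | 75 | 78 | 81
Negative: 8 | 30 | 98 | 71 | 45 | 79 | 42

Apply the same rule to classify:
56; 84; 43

Negative, Positive, Negative

Every 'Positive' example satisfies: multiple of 3 AND at least 60. None of the 'Negative' examples do.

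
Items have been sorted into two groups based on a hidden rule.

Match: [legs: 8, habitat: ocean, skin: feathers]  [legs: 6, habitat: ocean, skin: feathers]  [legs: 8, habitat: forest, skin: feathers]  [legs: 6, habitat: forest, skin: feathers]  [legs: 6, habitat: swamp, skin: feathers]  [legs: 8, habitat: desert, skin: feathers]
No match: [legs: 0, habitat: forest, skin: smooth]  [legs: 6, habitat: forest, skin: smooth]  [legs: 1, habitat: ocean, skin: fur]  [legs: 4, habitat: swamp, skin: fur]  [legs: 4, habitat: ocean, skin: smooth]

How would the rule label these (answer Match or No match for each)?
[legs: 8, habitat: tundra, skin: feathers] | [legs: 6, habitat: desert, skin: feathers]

The simplest hypothesis consistent with all the labels is: skin is feathers.

Match, Match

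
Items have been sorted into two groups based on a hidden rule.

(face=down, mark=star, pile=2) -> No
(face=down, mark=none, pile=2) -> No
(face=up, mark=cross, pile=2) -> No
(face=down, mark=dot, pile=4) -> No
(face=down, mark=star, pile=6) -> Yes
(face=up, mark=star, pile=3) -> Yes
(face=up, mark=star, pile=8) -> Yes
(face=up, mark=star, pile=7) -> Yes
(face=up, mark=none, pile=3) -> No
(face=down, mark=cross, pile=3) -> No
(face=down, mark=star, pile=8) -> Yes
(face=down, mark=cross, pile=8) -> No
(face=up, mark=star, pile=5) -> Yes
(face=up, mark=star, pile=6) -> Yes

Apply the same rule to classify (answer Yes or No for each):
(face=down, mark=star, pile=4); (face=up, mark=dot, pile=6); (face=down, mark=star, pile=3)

A rule that fits every label: mark is star AND pile ≥ 3 — true of each 'Yes' example, false of each 'No' one.

Yes, No, Yes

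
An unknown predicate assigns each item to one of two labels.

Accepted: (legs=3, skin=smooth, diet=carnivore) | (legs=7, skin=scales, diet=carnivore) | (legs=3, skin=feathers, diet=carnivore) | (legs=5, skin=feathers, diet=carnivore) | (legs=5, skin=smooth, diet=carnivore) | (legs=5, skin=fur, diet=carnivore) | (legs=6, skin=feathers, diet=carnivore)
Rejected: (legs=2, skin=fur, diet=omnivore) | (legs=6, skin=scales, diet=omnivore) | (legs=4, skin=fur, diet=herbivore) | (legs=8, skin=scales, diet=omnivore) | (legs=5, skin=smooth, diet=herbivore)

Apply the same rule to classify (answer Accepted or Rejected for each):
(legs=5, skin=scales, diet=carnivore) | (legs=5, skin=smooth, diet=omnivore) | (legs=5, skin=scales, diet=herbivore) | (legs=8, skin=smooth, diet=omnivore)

Accepted, Rejected, Rejected, Rejected

The simplest hypothesis consistent with all the labels is: diet is carnivore.
(legs=5, skin=scales, diet=carnivore): diet is carnivore, meets the rule → Accepted. (legs=5, skin=smooth, diet=omnivore): diet is omnivore, doesn't match → Rejected. (legs=5, skin=scales, diet=herbivore): diet is herbivore, doesn't match → Rejected. (legs=8, skin=smooth, diet=omnivore): diet is omnivore, doesn't match → Rejected.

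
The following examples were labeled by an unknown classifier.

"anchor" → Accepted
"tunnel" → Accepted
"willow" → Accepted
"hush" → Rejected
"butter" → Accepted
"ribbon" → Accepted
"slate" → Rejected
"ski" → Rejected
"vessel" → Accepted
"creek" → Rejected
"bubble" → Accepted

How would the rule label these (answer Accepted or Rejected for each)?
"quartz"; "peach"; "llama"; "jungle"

Accepted, Rejected, Rejected, Accepted

'Accepted' ⟺ length 6.
"quartz" — length 6, hence Accepted. "peach" — length 5, hence Rejected. "llama" — length 5, hence Rejected. "jungle" — length 6, hence Accepted.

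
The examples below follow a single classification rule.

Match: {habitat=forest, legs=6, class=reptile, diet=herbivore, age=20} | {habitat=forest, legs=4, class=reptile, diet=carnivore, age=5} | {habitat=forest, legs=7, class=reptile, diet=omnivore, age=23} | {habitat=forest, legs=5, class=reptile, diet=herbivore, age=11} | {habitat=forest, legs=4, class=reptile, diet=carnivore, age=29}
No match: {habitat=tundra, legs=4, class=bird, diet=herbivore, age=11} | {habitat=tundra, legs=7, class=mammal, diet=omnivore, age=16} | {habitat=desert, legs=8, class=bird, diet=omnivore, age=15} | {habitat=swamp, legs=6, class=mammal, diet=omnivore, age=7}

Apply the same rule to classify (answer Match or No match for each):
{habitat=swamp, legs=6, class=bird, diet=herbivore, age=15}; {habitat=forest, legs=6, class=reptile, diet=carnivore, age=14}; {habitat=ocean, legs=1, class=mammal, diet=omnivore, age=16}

All 'Match' examples share one property — class is reptile — and every 'No match' example lacks it.

No match, Match, No match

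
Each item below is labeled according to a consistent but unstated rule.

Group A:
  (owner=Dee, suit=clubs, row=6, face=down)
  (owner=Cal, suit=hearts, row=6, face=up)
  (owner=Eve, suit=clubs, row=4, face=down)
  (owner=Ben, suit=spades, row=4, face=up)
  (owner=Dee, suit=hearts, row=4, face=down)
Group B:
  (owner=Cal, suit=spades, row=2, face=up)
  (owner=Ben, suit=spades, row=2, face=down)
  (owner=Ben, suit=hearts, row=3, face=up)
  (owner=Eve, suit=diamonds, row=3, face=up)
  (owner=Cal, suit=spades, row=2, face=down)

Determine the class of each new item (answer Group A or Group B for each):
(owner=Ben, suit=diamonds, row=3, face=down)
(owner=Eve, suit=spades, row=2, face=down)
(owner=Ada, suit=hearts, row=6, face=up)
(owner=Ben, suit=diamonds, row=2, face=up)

Group B, Group B, Group A, Group B

The common property of the 'Group A' items is: row ≥ 4. No 'Group B' item has it.
Group B: (owner=Ben, suit=diamonds, row=3, face=down), since row = 3.
Group B: (owner=Eve, suit=spades, row=2, face=down), since row = 2.
Group A: (owner=Ada, suit=hearts, row=6, face=up), since row = 6.
Group B: (owner=Ben, suit=diamonds, row=2, face=up), since row = 2.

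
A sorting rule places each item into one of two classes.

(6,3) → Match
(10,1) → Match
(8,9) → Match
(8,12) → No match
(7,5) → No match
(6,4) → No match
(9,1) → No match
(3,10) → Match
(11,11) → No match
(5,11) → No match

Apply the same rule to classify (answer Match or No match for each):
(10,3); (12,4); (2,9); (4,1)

The common property of the 'Match' items is: sum is odd. No 'No match' item has it.
(10,3) — 10+3 = 13, hence Match. (12,4) — 12+4 = 16, hence No match. (2,9) — 2+9 = 11, hence Match. (4,1) — 4+1 = 5, hence Match.

Match, No match, Match, Match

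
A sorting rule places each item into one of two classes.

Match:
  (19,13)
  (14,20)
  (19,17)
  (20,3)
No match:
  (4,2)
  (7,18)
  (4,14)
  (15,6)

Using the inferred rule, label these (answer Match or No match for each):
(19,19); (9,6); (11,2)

The simplest hypothesis consistent with all the labels is: max ≥ 19.
(19,19): Match (max 19). (9,6): No match (max 9). (11,2): No match (max 11).

Match, No match, No match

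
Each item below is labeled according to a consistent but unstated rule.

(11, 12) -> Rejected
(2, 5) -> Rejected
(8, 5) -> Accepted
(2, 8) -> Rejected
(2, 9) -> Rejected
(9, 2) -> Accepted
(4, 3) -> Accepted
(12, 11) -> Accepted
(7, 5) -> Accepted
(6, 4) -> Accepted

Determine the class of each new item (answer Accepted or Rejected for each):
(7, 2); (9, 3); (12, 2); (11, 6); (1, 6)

Accepted, Accepted, Accepted, Accepted, Rejected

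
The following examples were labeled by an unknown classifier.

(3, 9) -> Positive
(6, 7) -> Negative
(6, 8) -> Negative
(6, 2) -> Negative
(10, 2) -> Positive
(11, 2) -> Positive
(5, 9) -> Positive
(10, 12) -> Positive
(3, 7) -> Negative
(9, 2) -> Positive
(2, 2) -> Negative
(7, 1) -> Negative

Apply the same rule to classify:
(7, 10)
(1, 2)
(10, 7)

Positive, Negative, Positive

The common property of the 'Positive' items is: max ≥ 9. No 'Negative' item has it.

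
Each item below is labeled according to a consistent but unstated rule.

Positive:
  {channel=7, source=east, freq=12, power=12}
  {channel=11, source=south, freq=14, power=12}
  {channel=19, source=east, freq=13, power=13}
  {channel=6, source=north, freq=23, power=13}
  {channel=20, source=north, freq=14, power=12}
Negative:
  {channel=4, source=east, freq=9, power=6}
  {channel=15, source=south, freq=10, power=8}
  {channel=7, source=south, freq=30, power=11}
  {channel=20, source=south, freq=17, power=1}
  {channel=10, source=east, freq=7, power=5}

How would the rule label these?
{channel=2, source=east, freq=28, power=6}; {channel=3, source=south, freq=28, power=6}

Negative, Negative

A rule that fits every label: power ≥ 12 — true of each 'Positive' example, false of each 'Negative' one.
{channel=2, source=east, freq=28, power=6} — power = 6, hence Negative.
{channel=3, source=south, freq=28, power=6} — power = 6, hence Negative.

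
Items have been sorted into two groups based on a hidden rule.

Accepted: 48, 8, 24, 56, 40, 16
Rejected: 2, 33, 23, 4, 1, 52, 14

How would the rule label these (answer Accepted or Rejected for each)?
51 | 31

One predicate separates the groups cleanly: multiple of 8.
51: Rejected (51 = 8·6 + 3). 31: Rejected (31 = 8·3 + 7).

Rejected, Rejected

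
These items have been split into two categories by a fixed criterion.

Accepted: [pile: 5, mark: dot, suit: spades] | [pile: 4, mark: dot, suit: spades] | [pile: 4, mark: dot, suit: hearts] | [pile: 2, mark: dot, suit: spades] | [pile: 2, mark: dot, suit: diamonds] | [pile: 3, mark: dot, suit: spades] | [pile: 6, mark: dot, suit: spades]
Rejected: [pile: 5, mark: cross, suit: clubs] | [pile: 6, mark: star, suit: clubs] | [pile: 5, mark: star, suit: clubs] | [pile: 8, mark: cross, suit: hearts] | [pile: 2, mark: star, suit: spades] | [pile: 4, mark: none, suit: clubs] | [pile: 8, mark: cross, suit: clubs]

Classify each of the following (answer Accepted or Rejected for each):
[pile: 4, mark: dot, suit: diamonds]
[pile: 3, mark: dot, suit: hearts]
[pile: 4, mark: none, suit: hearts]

Accepted, Accepted, Rejected

The common property of the 'Accepted' items is: mark is dot. No 'Rejected' item has it.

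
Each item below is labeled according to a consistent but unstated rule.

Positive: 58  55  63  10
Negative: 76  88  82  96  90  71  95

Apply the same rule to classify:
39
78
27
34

Positive, Negative, Positive, Positive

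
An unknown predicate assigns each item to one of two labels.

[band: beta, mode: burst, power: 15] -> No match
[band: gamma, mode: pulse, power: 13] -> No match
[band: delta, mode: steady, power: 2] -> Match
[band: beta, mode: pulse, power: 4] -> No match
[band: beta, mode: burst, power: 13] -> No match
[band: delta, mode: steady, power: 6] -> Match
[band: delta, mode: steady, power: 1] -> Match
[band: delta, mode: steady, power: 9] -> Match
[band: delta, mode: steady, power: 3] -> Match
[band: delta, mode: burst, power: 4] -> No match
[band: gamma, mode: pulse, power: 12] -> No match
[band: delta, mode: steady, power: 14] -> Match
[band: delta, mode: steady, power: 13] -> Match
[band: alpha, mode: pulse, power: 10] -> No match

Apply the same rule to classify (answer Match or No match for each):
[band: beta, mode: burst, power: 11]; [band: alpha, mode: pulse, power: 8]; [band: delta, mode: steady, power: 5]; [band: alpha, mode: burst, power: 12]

No match, No match, Match, No match

The classifier is using: mode is steady.
[band: beta, mode: burst, power: 11] — mode is burst, hence No match.
[band: alpha, mode: pulse, power: 8] — mode is pulse, hence No match.
[band: delta, mode: steady, power: 5] — mode is steady, hence Match.
[band: alpha, mode: burst, power: 12] — mode is burst, hence No match.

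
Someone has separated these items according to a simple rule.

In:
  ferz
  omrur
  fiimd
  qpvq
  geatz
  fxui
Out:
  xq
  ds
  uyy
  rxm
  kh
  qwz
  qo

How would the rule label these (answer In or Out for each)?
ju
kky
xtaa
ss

Out, Out, In, Out

All 'In' examples share one property — length ≥ 4 — and every 'Out' example lacks it.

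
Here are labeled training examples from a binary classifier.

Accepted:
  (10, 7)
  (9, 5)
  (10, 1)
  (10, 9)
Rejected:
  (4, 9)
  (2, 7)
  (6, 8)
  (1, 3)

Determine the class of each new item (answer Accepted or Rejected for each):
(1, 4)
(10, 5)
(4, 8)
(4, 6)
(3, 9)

Rejected, Accepted, Rejected, Rejected, Rejected

'Accepted' ⟺ first > second.
Rejected: (1, 4), since 1 < 4.
Accepted: (10, 5), since 10 > 5.
Rejected: (4, 8), since 4 < 8.
Rejected: (4, 6), since 4 < 6.
Rejected: (3, 9), since 3 < 9.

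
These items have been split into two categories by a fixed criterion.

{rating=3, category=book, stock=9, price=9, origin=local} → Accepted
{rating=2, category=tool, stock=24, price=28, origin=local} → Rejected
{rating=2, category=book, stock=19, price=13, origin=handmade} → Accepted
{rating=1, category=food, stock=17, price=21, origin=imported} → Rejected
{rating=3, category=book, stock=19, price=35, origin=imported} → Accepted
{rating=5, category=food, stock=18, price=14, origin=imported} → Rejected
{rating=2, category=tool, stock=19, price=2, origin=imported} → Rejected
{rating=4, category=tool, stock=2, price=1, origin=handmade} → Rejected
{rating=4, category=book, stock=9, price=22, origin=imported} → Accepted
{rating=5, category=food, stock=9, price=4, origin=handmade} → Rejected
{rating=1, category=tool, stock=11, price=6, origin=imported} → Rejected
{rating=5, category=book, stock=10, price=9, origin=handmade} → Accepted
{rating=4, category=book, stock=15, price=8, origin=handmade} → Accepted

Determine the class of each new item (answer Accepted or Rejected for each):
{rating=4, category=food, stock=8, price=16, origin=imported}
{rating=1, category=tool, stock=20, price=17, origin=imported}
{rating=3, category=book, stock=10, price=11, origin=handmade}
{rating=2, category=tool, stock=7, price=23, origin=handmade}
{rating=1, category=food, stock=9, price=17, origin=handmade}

Rejected, Rejected, Accepted, Rejected, Rejected

The common property of the 'Accepted' items is: category is book. No 'Rejected' item has it.
{rating=4, category=food, stock=8, price=16, origin=imported}: category is food — does not satisfy this, so Rejected.
{rating=1, category=tool, stock=20, price=17, origin=imported}: category is tool — does not satisfy this, so Rejected.
{rating=3, category=book, stock=10, price=11, origin=handmade}: category is book — fits, so Accepted.
{rating=2, category=tool, stock=7, price=23, origin=handmade}: category is tool — does not satisfy this, so Rejected.
{rating=1, category=food, stock=9, price=17, origin=handmade}: category is food — does not satisfy this, so Rejected.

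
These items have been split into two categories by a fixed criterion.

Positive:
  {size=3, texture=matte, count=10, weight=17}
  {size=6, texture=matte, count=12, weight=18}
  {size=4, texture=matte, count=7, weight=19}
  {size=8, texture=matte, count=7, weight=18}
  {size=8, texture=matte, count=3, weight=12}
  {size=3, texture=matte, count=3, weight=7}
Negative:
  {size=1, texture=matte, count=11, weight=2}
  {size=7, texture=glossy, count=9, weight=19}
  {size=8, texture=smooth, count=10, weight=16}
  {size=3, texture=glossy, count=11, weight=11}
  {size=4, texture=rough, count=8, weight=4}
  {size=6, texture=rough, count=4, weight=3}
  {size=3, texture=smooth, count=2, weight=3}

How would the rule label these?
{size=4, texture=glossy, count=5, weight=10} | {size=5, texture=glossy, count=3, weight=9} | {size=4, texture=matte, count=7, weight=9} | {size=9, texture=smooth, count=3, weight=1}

The common property of the 'Positive' items is: texture is matte AND size ≥ 3. No 'Negative' item has it.
{size=4, texture=glossy, count=5, weight=10} → texture is glossy, size = 4 → Negative.
{size=5, texture=glossy, count=3, weight=9} → texture is glossy, size = 5 → Negative.
{size=4, texture=matte, count=7, weight=9} → texture is matte, size = 4 → Positive.
{size=9, texture=smooth, count=3, weight=1} → texture is smooth, size = 9 → Negative.

Negative, Negative, Positive, Negative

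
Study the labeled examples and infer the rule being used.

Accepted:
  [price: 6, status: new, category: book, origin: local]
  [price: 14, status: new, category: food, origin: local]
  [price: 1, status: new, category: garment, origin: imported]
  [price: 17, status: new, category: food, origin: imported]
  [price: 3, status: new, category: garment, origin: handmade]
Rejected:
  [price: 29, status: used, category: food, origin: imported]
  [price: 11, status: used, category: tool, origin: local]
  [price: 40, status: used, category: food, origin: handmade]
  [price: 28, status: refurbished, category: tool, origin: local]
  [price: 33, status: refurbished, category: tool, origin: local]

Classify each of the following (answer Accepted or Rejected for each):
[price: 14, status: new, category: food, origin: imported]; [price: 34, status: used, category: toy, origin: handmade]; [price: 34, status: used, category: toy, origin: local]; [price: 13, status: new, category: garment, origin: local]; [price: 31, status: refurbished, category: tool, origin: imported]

The distinguishing property — status is new — holds for all the 'Accepted' cases and none of the 'Rejected' cases.

Accepted, Rejected, Rejected, Accepted, Rejected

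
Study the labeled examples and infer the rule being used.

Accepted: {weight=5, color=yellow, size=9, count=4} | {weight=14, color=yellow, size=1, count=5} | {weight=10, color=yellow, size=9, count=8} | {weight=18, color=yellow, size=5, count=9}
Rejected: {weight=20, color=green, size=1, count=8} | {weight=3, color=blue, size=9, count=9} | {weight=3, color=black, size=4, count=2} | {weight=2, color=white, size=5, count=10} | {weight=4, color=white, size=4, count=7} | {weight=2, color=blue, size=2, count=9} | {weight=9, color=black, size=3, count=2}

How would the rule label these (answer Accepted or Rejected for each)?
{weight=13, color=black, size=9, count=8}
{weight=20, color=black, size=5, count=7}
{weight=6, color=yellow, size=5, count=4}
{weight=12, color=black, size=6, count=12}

A rule that fits every label: color is yellow — true of each 'Accepted' example, false of each 'Rejected' one.

Rejected, Rejected, Accepted, Rejected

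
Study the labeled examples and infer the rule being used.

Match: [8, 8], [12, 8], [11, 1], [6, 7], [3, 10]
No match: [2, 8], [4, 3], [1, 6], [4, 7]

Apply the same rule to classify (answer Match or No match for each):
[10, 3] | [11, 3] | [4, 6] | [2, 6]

The common property of the 'Match' items is: sum ≥ 12. No 'No match' item has it.

Match, Match, No match, No match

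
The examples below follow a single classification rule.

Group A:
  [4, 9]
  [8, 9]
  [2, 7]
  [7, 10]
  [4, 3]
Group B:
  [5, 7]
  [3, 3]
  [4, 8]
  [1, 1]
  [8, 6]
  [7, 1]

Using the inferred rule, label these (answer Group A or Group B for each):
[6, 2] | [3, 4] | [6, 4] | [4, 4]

The common property of the 'Group A' items is: sum is odd. No 'Group B' item has it.
[6, 2]: 6+2 = 8 — does not fit, so Group B. [3, 4]: 3+4 = 7 — qualifies, so Group A. [6, 4]: 6+4 = 10 — does not fit, so Group B. [4, 4]: 4+4 = 8 — does not fit, so Group B.

Group B, Group A, Group B, Group B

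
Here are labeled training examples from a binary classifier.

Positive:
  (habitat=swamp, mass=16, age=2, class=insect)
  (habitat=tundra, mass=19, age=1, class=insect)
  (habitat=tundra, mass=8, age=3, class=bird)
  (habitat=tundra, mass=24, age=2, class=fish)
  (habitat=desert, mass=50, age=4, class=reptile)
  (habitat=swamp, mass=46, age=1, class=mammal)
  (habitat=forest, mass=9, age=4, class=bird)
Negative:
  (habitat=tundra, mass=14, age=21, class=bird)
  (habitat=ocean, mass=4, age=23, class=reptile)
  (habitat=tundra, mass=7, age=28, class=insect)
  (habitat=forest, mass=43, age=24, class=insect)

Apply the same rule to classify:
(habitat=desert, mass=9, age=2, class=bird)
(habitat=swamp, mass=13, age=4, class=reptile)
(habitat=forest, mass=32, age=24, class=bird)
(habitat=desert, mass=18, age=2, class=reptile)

Positive, Positive, Negative, Positive

The distinguishing property — age ≤ 4 — holds for all the 'Positive' cases and none of the 'Negative' cases.
Positive: (habitat=desert, mass=9, age=2, class=bird), since age = 2.
Positive: (habitat=swamp, mass=13, age=4, class=reptile), since age = 4.
Negative: (habitat=forest, mass=32, age=24, class=bird), since age = 24.
Positive: (habitat=desert, mass=18, age=2, class=reptile), since age = 2.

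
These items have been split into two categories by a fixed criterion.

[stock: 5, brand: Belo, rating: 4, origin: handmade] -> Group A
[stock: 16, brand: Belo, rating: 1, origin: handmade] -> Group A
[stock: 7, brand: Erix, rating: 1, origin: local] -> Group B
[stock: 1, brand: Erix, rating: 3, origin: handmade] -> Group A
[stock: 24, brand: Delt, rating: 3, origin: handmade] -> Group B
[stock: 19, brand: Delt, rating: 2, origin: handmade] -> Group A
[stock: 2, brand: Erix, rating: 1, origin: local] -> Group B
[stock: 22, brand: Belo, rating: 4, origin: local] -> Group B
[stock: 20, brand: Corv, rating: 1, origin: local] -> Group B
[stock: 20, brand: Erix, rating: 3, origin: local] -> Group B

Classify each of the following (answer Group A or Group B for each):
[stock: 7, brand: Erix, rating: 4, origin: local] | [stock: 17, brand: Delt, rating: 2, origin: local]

The distinguishing property — origin is handmade AND stock ≤ 19 — holds for all the 'Group A' cases and none of the 'Group B' cases.
[stock: 7, brand: Erix, rating: 4, origin: local]: Group B (origin is local, stock = 7).
[stock: 17, brand: Delt, rating: 2, origin: local]: Group B (origin is local, stock = 17).

Group B, Group B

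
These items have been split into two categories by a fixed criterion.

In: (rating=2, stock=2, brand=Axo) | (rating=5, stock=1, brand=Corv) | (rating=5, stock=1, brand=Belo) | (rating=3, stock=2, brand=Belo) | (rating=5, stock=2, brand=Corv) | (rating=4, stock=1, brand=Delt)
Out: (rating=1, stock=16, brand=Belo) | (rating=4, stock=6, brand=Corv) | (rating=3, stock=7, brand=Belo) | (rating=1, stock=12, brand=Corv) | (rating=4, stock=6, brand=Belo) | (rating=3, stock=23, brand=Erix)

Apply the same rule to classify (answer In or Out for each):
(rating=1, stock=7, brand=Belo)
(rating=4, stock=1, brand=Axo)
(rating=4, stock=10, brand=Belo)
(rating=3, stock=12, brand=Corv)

Out, In, Out, Out

All 'In' examples share one property — stock ≤ 2 — and every 'Out' example lacks it.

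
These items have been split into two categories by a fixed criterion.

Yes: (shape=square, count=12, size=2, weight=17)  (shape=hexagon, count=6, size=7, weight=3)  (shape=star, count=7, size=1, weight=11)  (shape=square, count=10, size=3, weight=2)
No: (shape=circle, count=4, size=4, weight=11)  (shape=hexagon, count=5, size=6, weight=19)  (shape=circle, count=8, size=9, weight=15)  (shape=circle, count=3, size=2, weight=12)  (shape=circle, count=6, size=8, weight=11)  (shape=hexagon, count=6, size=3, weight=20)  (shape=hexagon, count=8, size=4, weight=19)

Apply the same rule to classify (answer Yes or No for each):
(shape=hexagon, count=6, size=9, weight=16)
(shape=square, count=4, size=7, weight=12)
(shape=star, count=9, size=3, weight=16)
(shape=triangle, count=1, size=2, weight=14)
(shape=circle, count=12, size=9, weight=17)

Yes, Yes, Yes, Yes, No

One predicate separates the groups cleanly: shape is not circle AND weight ≤ 17.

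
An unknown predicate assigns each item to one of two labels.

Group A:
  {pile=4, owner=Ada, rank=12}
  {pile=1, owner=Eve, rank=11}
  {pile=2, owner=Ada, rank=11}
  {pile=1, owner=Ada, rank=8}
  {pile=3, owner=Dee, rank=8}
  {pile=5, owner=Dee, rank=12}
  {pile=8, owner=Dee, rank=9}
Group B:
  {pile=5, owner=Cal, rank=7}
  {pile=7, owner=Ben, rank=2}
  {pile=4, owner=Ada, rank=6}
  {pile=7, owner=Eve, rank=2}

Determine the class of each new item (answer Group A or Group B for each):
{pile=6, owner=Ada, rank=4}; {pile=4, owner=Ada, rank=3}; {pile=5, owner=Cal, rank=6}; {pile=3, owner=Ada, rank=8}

Group B, Group B, Group B, Group A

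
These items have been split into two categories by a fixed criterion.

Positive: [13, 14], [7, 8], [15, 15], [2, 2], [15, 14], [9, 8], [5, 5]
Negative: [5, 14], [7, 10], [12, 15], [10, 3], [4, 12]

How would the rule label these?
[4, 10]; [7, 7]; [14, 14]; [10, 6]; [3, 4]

The common property of the 'Positive' items is: |first − second| ≤ 1. No 'Negative' item has it.
[4, 10]: Negative (|4−10| = 6). [7, 7]: Positive (|7−7| = 0). [14, 14]: Positive (|14−14| = 0). [10, 6]: Negative (|10−6| = 4). [3, 4]: Positive (|3−4| = 1).

Negative, Positive, Positive, Negative, Positive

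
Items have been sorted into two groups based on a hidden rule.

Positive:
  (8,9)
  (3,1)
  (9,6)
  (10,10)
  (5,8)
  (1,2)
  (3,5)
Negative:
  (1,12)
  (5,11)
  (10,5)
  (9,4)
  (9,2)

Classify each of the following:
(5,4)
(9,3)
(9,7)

Positive, Negative, Positive

The classifier is using: |first − second| ≤ 3.
(5,4) — |5−4| = 1, hence Positive.
(9,3) — |9−3| = 6, hence Negative.
(9,7) — |9−7| = 2, hence Positive.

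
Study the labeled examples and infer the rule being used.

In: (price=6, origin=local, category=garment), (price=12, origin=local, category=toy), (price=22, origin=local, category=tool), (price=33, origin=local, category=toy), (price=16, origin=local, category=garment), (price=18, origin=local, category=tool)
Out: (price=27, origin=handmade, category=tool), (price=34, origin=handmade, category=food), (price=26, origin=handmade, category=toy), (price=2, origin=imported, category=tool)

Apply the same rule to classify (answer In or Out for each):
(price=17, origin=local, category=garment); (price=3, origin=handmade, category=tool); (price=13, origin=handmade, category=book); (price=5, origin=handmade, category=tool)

Checking candidate rules against both groups, what survives is: origin is local.
In: (price=17, origin=local, category=garment), since origin is local.
Out: (price=3, origin=handmade, category=tool), since origin is handmade.
Out: (price=13, origin=handmade, category=book), since origin is handmade.
Out: (price=5, origin=handmade, category=tool), since origin is handmade.

In, Out, Out, Out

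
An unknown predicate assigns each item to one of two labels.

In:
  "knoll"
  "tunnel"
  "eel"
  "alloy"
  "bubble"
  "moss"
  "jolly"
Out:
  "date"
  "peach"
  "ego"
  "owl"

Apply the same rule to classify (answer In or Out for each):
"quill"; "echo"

All 'In' examples share one property — has a double letter — and every 'Out' example lacks it.
"quill": In ('ll' doubled).
"echo": Out (no doubled letter).

In, Out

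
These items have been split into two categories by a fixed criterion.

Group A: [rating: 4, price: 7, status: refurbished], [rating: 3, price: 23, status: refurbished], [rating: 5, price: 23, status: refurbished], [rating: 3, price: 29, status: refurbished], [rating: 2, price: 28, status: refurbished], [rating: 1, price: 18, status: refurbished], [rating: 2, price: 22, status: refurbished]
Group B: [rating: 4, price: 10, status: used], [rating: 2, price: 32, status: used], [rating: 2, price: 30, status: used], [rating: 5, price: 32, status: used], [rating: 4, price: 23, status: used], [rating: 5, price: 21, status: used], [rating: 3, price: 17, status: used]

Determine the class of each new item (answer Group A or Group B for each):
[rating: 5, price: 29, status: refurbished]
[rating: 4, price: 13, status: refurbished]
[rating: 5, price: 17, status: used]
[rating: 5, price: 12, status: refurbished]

Every 'Group A' example satisfies: status is refurbished. None of the 'Group B' examples do.
[rating: 5, price: 29, status: refurbished] — status is refurbished, hence Group A.
[rating: 4, price: 13, status: refurbished] — status is refurbished, hence Group A.
[rating: 5, price: 17, status: used] — status is used, hence Group B.
[rating: 5, price: 12, status: refurbished] — status is refurbished, hence Group A.

Group A, Group A, Group B, Group A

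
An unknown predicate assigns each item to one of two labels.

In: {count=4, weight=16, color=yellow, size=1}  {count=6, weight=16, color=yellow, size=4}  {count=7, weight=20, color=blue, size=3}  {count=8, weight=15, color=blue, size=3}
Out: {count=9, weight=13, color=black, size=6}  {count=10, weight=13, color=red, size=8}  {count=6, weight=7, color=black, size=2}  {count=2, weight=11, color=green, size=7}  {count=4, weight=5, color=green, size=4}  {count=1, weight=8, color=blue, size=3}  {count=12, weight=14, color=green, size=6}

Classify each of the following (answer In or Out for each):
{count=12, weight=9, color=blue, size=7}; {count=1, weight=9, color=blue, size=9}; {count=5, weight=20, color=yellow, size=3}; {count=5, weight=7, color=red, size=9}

Rule: weight ≥ 15. This holds for each 'In' example and fails for each 'Out' one.
Out: {count=12, weight=9, color=blue, size=7}, since weight = 9.
Out: {count=1, weight=9, color=blue, size=9}, since weight = 9.
In: {count=5, weight=20, color=yellow, size=3}, since weight = 20.
Out: {count=5, weight=7, color=red, size=9}, since weight = 7.

Out, Out, In, Out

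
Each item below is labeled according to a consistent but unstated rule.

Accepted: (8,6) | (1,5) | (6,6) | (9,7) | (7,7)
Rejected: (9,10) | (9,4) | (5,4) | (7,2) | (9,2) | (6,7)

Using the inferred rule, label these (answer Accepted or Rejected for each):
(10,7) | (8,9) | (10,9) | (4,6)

Rejected, Rejected, Rejected, Accepted

Comparing the two groups points to one rule — sum is even.
(10,7): 10+7 = 17 — fails this test, so Rejected. (8,9): 8+9 = 17 — fails this test, so Rejected. (10,9): 10+9 = 19 — fails this test, so Rejected. (4,6): 4+6 = 10 — fits, so Accepted.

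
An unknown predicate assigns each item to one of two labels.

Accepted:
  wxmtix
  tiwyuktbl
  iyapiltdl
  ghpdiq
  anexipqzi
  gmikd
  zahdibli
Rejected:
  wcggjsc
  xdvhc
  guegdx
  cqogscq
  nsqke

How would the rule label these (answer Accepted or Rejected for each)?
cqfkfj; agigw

Rejected, Accepted

Checking candidate rules against both groups, what survives is: contains 'i'.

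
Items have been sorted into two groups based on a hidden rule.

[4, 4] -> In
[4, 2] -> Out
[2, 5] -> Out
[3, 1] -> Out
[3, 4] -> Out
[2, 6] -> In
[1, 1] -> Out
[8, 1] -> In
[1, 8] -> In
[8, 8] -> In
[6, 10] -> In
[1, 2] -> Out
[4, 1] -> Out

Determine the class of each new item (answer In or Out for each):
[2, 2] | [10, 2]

Out, In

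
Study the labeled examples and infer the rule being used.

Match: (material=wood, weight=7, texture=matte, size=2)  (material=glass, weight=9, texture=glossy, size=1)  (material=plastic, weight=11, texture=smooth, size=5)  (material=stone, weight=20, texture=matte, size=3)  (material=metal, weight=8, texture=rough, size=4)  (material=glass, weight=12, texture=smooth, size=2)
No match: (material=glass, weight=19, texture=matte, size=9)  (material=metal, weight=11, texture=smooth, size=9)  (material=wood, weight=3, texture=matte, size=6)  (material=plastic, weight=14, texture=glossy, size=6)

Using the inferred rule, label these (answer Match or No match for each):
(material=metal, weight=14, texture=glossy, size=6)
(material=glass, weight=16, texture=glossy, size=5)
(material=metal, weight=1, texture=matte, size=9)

No match, Match, No match

The rule appears to be: size ≤ 5.
(material=metal, weight=14, texture=glossy, size=6) — size = 6, hence No match. (material=glass, weight=16, texture=glossy, size=5) — size = 5, hence Match. (material=metal, weight=1, texture=matte, size=9) — size = 9, hence No match.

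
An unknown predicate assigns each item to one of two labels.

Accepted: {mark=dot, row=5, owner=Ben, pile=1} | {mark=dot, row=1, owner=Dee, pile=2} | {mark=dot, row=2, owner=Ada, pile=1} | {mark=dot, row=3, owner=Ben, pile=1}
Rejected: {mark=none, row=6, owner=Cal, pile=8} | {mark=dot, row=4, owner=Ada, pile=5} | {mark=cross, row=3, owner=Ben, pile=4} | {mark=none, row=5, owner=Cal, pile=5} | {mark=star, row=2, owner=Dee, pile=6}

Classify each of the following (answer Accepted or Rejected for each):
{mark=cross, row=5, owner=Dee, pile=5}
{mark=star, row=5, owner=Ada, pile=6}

Rejected, Rejected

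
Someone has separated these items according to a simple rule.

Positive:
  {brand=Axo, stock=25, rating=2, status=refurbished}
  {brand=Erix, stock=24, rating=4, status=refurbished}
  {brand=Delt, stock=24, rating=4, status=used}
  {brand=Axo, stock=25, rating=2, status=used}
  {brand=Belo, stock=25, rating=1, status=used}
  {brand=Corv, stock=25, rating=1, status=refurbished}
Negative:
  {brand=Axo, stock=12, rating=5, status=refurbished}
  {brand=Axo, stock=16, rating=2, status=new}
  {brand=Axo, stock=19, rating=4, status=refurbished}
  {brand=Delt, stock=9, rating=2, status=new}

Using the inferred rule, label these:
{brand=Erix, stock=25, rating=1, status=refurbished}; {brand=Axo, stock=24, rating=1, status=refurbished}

Positive, Positive

The distinguishing property — stock ≥ 24 — holds for all the 'Positive' cases and none of the 'Negative' cases.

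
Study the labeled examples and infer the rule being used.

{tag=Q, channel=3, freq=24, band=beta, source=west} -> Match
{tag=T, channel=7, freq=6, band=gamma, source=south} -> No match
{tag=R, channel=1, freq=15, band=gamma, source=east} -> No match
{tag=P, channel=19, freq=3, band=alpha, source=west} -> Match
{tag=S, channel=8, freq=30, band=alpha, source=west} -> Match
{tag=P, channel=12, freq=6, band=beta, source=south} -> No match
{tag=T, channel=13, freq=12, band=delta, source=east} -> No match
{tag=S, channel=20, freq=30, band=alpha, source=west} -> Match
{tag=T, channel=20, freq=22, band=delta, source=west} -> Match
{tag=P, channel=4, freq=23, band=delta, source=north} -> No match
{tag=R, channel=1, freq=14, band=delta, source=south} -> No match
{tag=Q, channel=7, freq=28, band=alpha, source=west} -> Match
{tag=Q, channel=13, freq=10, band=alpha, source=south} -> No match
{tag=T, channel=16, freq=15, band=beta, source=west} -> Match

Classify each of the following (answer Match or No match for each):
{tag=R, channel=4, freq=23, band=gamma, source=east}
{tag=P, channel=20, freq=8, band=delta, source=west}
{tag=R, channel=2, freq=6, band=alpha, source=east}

The simplest hypothesis consistent with all the labels is: source is west.
{tag=R, channel=4, freq=23, band=gamma, source=east} → source is east → No match. {tag=P, channel=20, freq=8, band=delta, source=west} → source is west → Match. {tag=R, channel=2, freq=6, band=alpha, source=east} → source is east → No match.

No match, Match, No match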